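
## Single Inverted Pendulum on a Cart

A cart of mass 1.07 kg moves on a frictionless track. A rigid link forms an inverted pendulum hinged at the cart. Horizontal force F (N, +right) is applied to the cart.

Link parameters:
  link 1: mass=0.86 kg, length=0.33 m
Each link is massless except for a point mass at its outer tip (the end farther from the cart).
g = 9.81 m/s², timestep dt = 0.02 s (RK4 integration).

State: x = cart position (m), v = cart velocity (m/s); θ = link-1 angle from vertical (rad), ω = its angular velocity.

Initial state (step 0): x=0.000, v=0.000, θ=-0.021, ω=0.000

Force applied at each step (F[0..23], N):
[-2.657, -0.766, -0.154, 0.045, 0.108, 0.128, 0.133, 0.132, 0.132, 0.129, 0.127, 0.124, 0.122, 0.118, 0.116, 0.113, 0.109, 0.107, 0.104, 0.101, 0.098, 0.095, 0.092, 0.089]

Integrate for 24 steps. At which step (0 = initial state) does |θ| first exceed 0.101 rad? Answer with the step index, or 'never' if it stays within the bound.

Answer: never

Derivation:
apply F[0]=-2.657 → step 1: x=-0.000, v=-0.046, θ=-0.020, ω=0.128
apply F[1]=-0.766 → step 2: x=-0.002, v=-0.058, θ=-0.017, ω=0.152
apply F[2]=-0.154 → step 3: x=-0.003, v=-0.058, θ=-0.014, ω=0.144
apply F[3]=+0.045 → step 4: x=-0.004, v=-0.055, θ=-0.011, ω=0.128
apply F[4]=+0.108 → step 5: x=-0.005, v=-0.052, θ=-0.009, ω=0.111
apply F[5]=+0.128 → step 6: x=-0.006, v=-0.048, θ=-0.007, ω=0.096
apply F[6]=+0.133 → step 7: x=-0.007, v=-0.045, θ=-0.005, ω=0.082
apply F[7]=+0.132 → step 8: x=-0.008, v=-0.042, θ=-0.003, ω=0.070
apply F[8]=+0.132 → step 9: x=-0.008, v=-0.039, θ=-0.002, ω=0.059
apply F[9]=+0.129 → step 10: x=-0.009, v=-0.036, θ=-0.001, ω=0.050
apply F[10]=+0.127 → step 11: x=-0.010, v=-0.034, θ=-0.000, ω=0.042
apply F[11]=+0.124 → step 12: x=-0.011, v=-0.031, θ=0.001, ω=0.036
apply F[12]=+0.122 → step 13: x=-0.011, v=-0.029, θ=0.001, ω=0.030
apply F[13]=+0.118 → step 14: x=-0.012, v=-0.027, θ=0.002, ω=0.025
apply F[14]=+0.116 → step 15: x=-0.012, v=-0.025, θ=0.002, ω=0.020
apply F[15]=+0.113 → step 16: x=-0.013, v=-0.024, θ=0.003, ω=0.017
apply F[16]=+0.109 → step 17: x=-0.013, v=-0.022, θ=0.003, ω=0.013
apply F[17]=+0.107 → step 18: x=-0.014, v=-0.021, θ=0.003, ω=0.010
apply F[18]=+0.104 → step 19: x=-0.014, v=-0.019, θ=0.003, ω=0.008
apply F[19]=+0.101 → step 20: x=-0.014, v=-0.018, θ=0.003, ω=0.006
apply F[20]=+0.098 → step 21: x=-0.015, v=-0.016, θ=0.004, ω=0.004
apply F[21]=+0.095 → step 22: x=-0.015, v=-0.015, θ=0.004, ω=0.003
apply F[22]=+0.092 → step 23: x=-0.015, v=-0.014, θ=0.004, ω=0.001
apply F[23]=+0.089 → step 24: x=-0.016, v=-0.013, θ=0.004, ω=0.000
max |θ| = 0.021 ≤ 0.101 over all 25 states.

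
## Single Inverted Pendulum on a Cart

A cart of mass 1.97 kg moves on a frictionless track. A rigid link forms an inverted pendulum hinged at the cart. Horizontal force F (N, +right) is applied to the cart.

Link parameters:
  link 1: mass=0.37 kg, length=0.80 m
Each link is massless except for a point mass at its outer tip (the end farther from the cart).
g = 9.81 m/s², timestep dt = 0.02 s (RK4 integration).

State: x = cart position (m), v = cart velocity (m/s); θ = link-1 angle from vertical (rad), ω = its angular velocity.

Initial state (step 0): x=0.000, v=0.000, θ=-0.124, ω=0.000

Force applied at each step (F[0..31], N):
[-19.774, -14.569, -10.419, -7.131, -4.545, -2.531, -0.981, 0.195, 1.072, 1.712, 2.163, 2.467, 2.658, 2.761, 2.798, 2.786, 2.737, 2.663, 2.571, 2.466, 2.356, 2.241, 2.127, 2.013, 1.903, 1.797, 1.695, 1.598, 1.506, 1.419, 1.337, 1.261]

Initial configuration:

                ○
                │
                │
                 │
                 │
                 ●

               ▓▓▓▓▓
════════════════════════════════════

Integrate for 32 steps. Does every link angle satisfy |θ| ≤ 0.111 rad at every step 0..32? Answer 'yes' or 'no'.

apply F[0]=-19.774 → step 1: x=-0.002, v=-0.196, θ=-0.122, ω=0.213
apply F[1]=-14.569 → step 2: x=-0.007, v=-0.339, θ=-0.116, ω=0.361
apply F[2]=-10.419 → step 3: x=-0.015, v=-0.440, θ=-0.108, ω=0.460
apply F[3]=-7.131 → step 4: x=-0.025, v=-0.509, θ=-0.098, ω=0.520
apply F[4]=-4.545 → step 5: x=-0.035, v=-0.552, θ=-0.087, ω=0.550
apply F[5]=-2.531 → step 6: x=-0.046, v=-0.574, θ=-0.076, ω=0.558
apply F[6]=-0.981 → step 7: x=-0.058, v=-0.582, θ=-0.065, ω=0.550
apply F[7]=+0.195 → step 8: x=-0.070, v=-0.578, θ=-0.054, ω=0.531
apply F[8]=+1.072 → step 9: x=-0.081, v=-0.565, θ=-0.044, ω=0.503
apply F[9]=+1.712 → step 10: x=-0.092, v=-0.546, θ=-0.034, ω=0.470
apply F[10]=+2.163 → step 11: x=-0.103, v=-0.523, θ=-0.025, ω=0.434
apply F[11]=+2.467 → step 12: x=-0.113, v=-0.497, θ=-0.017, ω=0.396
apply F[12]=+2.658 → step 13: x=-0.123, v=-0.470, θ=-0.010, ω=0.358
apply F[13]=+2.761 → step 14: x=-0.132, v=-0.442, θ=-0.003, ω=0.322
apply F[14]=+2.798 → step 15: x=-0.140, v=-0.413, θ=0.003, ω=0.286
apply F[15]=+2.786 → step 16: x=-0.148, v=-0.385, θ=0.009, ω=0.253
apply F[16]=+2.737 → step 17: x=-0.156, v=-0.358, θ=0.013, ω=0.221
apply F[17]=+2.663 → step 18: x=-0.163, v=-0.331, θ=0.018, ω=0.192
apply F[18]=+2.571 → step 19: x=-0.169, v=-0.306, θ=0.021, ω=0.165
apply F[19]=+2.466 → step 20: x=-0.175, v=-0.282, θ=0.024, ω=0.140
apply F[20]=+2.356 → step 21: x=-0.180, v=-0.259, θ=0.027, ω=0.118
apply F[21]=+2.241 → step 22: x=-0.185, v=-0.237, θ=0.029, ω=0.097
apply F[22]=+2.127 → step 23: x=-0.190, v=-0.217, θ=0.031, ω=0.079
apply F[23]=+2.013 → step 24: x=-0.194, v=-0.197, θ=0.032, ω=0.063
apply F[24]=+1.903 → step 25: x=-0.198, v=-0.179, θ=0.033, ω=0.048
apply F[25]=+1.797 → step 26: x=-0.201, v=-0.162, θ=0.034, ω=0.035
apply F[26]=+1.695 → step 27: x=-0.204, v=-0.146, θ=0.035, ω=0.024
apply F[27]=+1.598 → step 28: x=-0.207, v=-0.131, θ=0.035, ω=0.014
apply F[28]=+1.506 → step 29: x=-0.210, v=-0.117, θ=0.035, ω=0.005
apply F[29]=+1.419 → step 30: x=-0.212, v=-0.104, θ=0.035, ω=-0.003
apply F[30]=+1.337 → step 31: x=-0.214, v=-0.092, θ=0.035, ω=-0.010
apply F[31]=+1.261 → step 32: x=-0.215, v=-0.080, θ=0.035, ω=-0.016
Max |angle| over trajectory = 0.124 rad; bound = 0.111 → exceeded.

Answer: no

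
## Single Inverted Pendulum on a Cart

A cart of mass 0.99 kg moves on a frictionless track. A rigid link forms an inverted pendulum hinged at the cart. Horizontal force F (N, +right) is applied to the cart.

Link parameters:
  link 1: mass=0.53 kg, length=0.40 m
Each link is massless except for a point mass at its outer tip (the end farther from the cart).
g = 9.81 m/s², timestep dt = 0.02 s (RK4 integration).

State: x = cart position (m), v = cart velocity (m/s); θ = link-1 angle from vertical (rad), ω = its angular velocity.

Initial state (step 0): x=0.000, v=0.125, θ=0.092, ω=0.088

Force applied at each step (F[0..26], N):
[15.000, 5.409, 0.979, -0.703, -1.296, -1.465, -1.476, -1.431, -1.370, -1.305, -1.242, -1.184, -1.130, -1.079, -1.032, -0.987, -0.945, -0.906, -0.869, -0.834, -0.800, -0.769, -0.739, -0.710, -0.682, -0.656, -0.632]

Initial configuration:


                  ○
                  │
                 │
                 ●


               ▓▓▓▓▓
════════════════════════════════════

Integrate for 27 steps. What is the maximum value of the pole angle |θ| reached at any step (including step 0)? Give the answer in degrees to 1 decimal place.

apply F[0]=+15.000 → step 1: x=0.005, v=0.417, θ=0.087, ω=-0.595
apply F[1]=+5.409 → step 2: x=0.015, v=0.518, θ=0.073, ω=-0.807
apply F[2]=+0.979 → step 3: x=0.025, v=0.531, θ=0.057, ω=-0.808
apply F[3]=-0.703 → step 4: x=0.036, v=0.512, θ=0.041, ω=-0.736
apply F[4]=-1.296 → step 5: x=0.046, v=0.482, θ=0.028, ω=-0.645
apply F[5]=-1.465 → step 6: x=0.055, v=0.450, θ=0.016, ω=-0.555
apply F[6]=-1.476 → step 7: x=0.064, v=0.420, θ=0.005, ω=-0.473
apply F[7]=-1.431 → step 8: x=0.072, v=0.391, θ=-0.003, ω=-0.400
apply F[8]=-1.370 → step 9: x=0.079, v=0.364, θ=-0.011, ω=-0.336
apply F[9]=-1.305 → step 10: x=0.086, v=0.339, θ=-0.017, ω=-0.281
apply F[10]=-1.242 → step 11: x=0.093, v=0.316, θ=-0.022, ω=-0.233
apply F[11]=-1.184 → step 12: x=0.099, v=0.294, θ=-0.026, ω=-0.191
apply F[12]=-1.130 → step 13: x=0.105, v=0.274, θ=-0.030, ω=-0.155
apply F[13]=-1.079 → step 14: x=0.110, v=0.256, θ=-0.032, ω=-0.124
apply F[14]=-1.032 → step 15: x=0.115, v=0.239, θ=-0.035, ω=-0.097
apply F[15]=-0.987 → step 16: x=0.120, v=0.222, θ=-0.036, ω=-0.074
apply F[16]=-0.945 → step 17: x=0.124, v=0.207, θ=-0.038, ω=-0.055
apply F[17]=-0.906 → step 18: x=0.128, v=0.193, θ=-0.039, ω=-0.038
apply F[18]=-0.869 → step 19: x=0.132, v=0.180, θ=-0.039, ω=-0.023
apply F[19]=-0.834 → step 20: x=0.135, v=0.167, θ=-0.040, ω=-0.011
apply F[20]=-0.800 → step 21: x=0.138, v=0.155, θ=-0.040, ω=-0.000
apply F[21]=-0.769 → step 22: x=0.141, v=0.143, θ=-0.040, ω=0.009
apply F[22]=-0.739 → step 23: x=0.144, v=0.133, θ=-0.039, ω=0.016
apply F[23]=-0.710 → step 24: x=0.147, v=0.122, θ=-0.039, ω=0.023
apply F[24]=-0.682 → step 25: x=0.149, v=0.113, θ=-0.038, ω=0.028
apply F[25]=-0.656 → step 26: x=0.151, v=0.104, θ=-0.038, ω=0.032
apply F[26]=-0.632 → step 27: x=0.153, v=0.095, θ=-0.037, ω=0.036
Max |angle| over trajectory = 0.092 rad = 5.3°.

Answer: 5.3°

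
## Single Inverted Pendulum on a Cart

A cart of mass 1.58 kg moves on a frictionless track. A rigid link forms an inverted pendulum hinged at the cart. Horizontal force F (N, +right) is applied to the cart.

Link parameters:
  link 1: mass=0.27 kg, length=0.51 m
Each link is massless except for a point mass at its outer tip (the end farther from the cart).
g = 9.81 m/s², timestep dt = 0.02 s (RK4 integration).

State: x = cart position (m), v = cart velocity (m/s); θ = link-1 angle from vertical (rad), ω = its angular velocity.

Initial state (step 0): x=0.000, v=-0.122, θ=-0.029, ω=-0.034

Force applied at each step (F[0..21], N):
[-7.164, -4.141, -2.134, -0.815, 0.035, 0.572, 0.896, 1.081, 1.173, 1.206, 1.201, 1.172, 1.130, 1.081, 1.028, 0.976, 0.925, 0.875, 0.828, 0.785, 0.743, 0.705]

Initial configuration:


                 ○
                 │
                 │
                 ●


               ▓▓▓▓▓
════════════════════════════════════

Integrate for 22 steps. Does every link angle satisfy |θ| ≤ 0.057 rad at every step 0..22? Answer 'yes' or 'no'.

apply F[0]=-7.164 → step 1: x=-0.003, v=-0.212, θ=-0.028, ω=0.131
apply F[1]=-4.141 → step 2: x=-0.008, v=-0.263, θ=-0.025, ω=0.222
apply F[2]=-2.134 → step 3: x=-0.014, v=-0.290, θ=-0.020, ω=0.265
apply F[3]=-0.815 → step 4: x=-0.020, v=-0.299, θ=-0.014, ω=0.277
apply F[4]=+0.035 → step 5: x=-0.025, v=-0.298, θ=-0.009, ω=0.271
apply F[5]=+0.572 → step 6: x=-0.031, v=-0.291, θ=-0.004, ω=0.254
apply F[6]=+0.896 → step 7: x=-0.037, v=-0.280, θ=0.001, ω=0.231
apply F[7]=+1.081 → step 8: x=-0.043, v=-0.266, θ=0.006, ω=0.206
apply F[8]=+1.173 → step 9: x=-0.048, v=-0.251, θ=0.010, ω=0.181
apply F[9]=+1.206 → step 10: x=-0.053, v=-0.237, θ=0.013, ω=0.156
apply F[10]=+1.201 → step 11: x=-0.057, v=-0.222, θ=0.016, ω=0.132
apply F[11]=+1.172 → step 12: x=-0.061, v=-0.208, θ=0.018, ω=0.111
apply F[12]=+1.130 → step 13: x=-0.065, v=-0.194, θ=0.020, ω=0.092
apply F[13]=+1.081 → step 14: x=-0.069, v=-0.181, θ=0.022, ω=0.074
apply F[14]=+1.028 → step 15: x=-0.073, v=-0.169, θ=0.023, ω=0.059
apply F[15]=+0.976 → step 16: x=-0.076, v=-0.157, θ=0.024, ω=0.046
apply F[16]=+0.925 → step 17: x=-0.079, v=-0.146, θ=0.025, ω=0.034
apply F[17]=+0.875 → step 18: x=-0.082, v=-0.136, θ=0.026, ω=0.023
apply F[18]=+0.828 → step 19: x=-0.084, v=-0.126, θ=0.026, ω=0.015
apply F[19]=+0.785 → step 20: x=-0.087, v=-0.117, θ=0.026, ω=0.007
apply F[20]=+0.743 → step 21: x=-0.089, v=-0.109, θ=0.026, ω=0.000
apply F[21]=+0.705 → step 22: x=-0.091, v=-0.101, θ=0.026, ω=-0.005
Max |angle| over trajectory = 0.029 rad; bound = 0.057 → within bound.

Answer: yes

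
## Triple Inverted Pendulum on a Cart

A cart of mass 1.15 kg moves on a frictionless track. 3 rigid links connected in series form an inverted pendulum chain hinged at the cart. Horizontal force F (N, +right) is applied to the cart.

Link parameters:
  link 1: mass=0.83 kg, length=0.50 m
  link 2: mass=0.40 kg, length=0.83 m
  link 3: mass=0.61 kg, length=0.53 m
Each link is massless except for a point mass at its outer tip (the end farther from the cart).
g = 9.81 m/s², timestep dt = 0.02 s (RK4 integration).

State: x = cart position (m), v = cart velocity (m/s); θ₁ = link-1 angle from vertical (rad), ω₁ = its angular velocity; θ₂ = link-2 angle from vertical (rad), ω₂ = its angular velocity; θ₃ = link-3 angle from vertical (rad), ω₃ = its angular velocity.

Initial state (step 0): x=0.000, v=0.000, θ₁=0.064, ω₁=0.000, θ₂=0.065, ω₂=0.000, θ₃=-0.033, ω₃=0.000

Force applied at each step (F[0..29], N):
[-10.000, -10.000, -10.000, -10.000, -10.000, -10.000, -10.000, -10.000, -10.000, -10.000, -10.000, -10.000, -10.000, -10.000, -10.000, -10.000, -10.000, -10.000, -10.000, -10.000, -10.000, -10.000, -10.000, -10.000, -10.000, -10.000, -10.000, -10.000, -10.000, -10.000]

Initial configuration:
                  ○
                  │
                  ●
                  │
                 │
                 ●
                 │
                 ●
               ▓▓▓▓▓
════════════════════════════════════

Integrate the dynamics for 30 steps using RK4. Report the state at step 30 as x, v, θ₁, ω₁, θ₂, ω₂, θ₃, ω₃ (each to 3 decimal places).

apply F[0]=-10.000 → step 1: x=-0.002, v=-0.193, θ₁=0.068, ω₁=0.411, θ₂=0.065, ω₂=0.032, θ₃=-0.034, ω₃=-0.084
apply F[1]=-10.000 → step 2: x=-0.008, v=-0.387, θ₁=0.080, ω₁=0.831, θ₂=0.066, ω₂=0.061, θ₃=-0.036, ω₃=-0.168
apply F[2]=-10.000 → step 3: x=-0.017, v=-0.585, θ₁=0.101, ω₁=1.269, θ₂=0.068, ω₂=0.082, θ₃=-0.041, ω₃=-0.249
apply F[3]=-10.000 → step 4: x=-0.031, v=-0.786, θ₁=0.131, ω₁=1.730, θ₂=0.069, ω₂=0.093, θ₃=-0.046, ω₃=-0.327
apply F[4]=-10.000 → step 5: x=-0.049, v=-0.989, θ₁=0.171, ω₁=2.213, θ₂=0.071, ω₂=0.093, θ₃=-0.054, ω₃=-0.395
apply F[5]=-10.000 → step 6: x=-0.071, v=-1.190, θ₁=0.220, ω₁=2.709, θ₂=0.073, ω₂=0.085, θ₃=-0.062, ω₃=-0.448
apply F[6]=-10.000 → step 7: x=-0.096, v=-1.384, θ₁=0.279, ω₁=3.202, θ₂=0.075, ω₂=0.074, θ₃=-0.071, ω₃=-0.481
apply F[7]=-10.000 → step 8: x=-0.126, v=-1.563, θ₁=0.348, ω₁=3.669, θ₂=0.076, ω₂=0.070, θ₃=-0.081, ω₃=-0.488
apply F[8]=-10.000 → step 9: x=-0.159, v=-1.721, θ₁=0.426, ω₁=4.091, θ₂=0.078, ω₂=0.083, θ₃=-0.091, ω₃=-0.469
apply F[9]=-10.000 → step 10: x=-0.195, v=-1.854, θ₁=0.511, ω₁=4.456, θ₂=0.080, ω₂=0.125, θ₃=-0.100, ω₃=-0.426
apply F[10]=-10.000 → step 11: x=-0.233, v=-1.960, θ₁=0.603, ω₁=4.764, θ₂=0.083, ω₂=0.200, θ₃=-0.108, ω₃=-0.364
apply F[11]=-10.000 → step 12: x=-0.273, v=-2.039, θ₁=0.701, ω₁=5.024, θ₂=0.088, ω₂=0.311, θ₃=-0.114, ω₃=-0.290
apply F[12]=-10.000 → step 13: x=-0.314, v=-2.095, θ₁=0.804, ω₁=5.248, θ₂=0.096, ω₂=0.457, θ₃=-0.119, ω₃=-0.207
apply F[13]=-10.000 → step 14: x=-0.357, v=-2.129, θ₁=0.911, ω₁=5.449, θ₂=0.106, ω₂=0.637, θ₃=-0.122, ω₃=-0.119
apply F[14]=-10.000 → step 15: x=-0.399, v=-2.141, θ₁=1.022, ω₁=5.637, θ₂=0.121, ω₂=0.849, θ₃=-0.124, ω₃=-0.028
apply F[15]=-10.000 → step 16: x=-0.442, v=-2.134, θ₁=1.137, ω₁=5.821, θ₂=0.141, ω₂=1.092, θ₃=-0.124, ω₃=0.066
apply F[16]=-10.000 → step 17: x=-0.484, v=-2.107, θ₁=1.255, ω₁=6.008, θ₂=0.165, ω₂=1.368, θ₃=-0.121, ω₃=0.163
apply F[17]=-10.000 → step 18: x=-0.526, v=-2.061, θ₁=1.377, ω₁=6.204, θ₂=0.195, ω₂=1.675, θ₃=-0.117, ω₃=0.266
apply F[18]=-10.000 → step 19: x=-0.567, v=-1.994, θ₁=1.503, ω₁=6.411, θ₂=0.232, ω₂=2.015, θ₃=-0.111, ω₃=0.376
apply F[19]=-10.000 → step 20: x=-0.606, v=-1.908, θ₁=1.634, ω₁=6.634, θ₂=0.276, ω₂=2.391, θ₃=-0.102, ω₃=0.496
apply F[20]=-10.000 → step 21: x=-0.643, v=-1.802, θ₁=1.769, ω₁=6.874, θ₂=0.328, ω₂=2.807, θ₃=-0.091, ω₃=0.633
apply F[21]=-10.000 → step 22: x=-0.678, v=-1.677, θ₁=1.909, ω₁=7.130, θ₂=0.389, ω₂=3.266, θ₃=-0.076, ω₃=0.791
apply F[22]=-10.000 → step 23: x=-0.710, v=-1.535, θ₁=2.054, ω₁=7.397, θ₂=0.459, ω₂=3.773, θ₃=-0.059, ω₃=0.981
apply F[23]=-10.000 → step 24: x=-0.739, v=-1.382, θ₁=2.205, ω₁=7.663, θ₂=0.540, ω₂=4.335, θ₃=-0.037, ω₃=1.214
apply F[24]=-10.000 → step 25: x=-0.765, v=-1.228, θ₁=2.360, ω₁=7.902, θ₂=0.633, ω₂=4.952, θ₃=-0.010, ω₃=1.507
apply F[25]=-10.000 → step 26: x=-0.788, v=-1.091, θ₁=2.520, ω₁=8.064, θ₂=0.739, ω₂=5.620, θ₃=0.024, ω₃=1.884
apply F[26]=-10.000 → step 27: x=-0.809, v=-0.994, θ₁=2.682, ω₁=8.071, θ₂=0.858, ω₂=6.312, θ₃=0.066, ω₃=2.378
apply F[27]=-10.000 → step 28: x=-0.829, v=-0.969, θ₁=2.841, ω₁=7.827, θ₂=0.991, ω₂=6.969, θ₃=0.120, ω₃=3.033
apply F[28]=-10.000 → step 29: x=-0.848, v=-1.030, θ₁=2.993, ω₁=7.261, θ₂=1.136, ω₂=7.502, θ₃=0.189, ω₃=3.891
apply F[29]=-10.000 → step 30: x=-0.870, v=-1.169, θ₁=3.130, ω₁=6.378, θ₂=1.289, ω₂=7.821, θ₃=0.277, ω₃=4.966

Answer: x=-0.870, v=-1.169, θ₁=3.130, ω₁=6.378, θ₂=1.289, ω₂=7.821, θ₃=0.277, ω₃=4.966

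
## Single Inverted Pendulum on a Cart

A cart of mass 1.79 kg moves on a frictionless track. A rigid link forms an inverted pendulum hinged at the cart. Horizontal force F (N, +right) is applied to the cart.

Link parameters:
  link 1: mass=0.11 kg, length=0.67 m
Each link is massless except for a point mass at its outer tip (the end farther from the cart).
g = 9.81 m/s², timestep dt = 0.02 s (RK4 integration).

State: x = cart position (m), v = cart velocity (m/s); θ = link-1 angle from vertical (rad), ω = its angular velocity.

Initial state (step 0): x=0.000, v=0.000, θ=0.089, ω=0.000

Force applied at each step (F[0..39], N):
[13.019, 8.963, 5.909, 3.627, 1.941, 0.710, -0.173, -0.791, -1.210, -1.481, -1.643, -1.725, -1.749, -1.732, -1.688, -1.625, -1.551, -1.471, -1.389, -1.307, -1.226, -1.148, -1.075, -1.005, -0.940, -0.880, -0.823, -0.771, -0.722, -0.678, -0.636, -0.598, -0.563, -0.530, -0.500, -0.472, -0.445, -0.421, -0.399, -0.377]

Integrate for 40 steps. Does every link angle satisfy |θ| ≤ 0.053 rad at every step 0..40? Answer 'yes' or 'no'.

apply F[0]=+13.019 → step 1: x=0.001, v=0.144, θ=0.087, ω=-0.189
apply F[1]=+8.963 → step 2: x=0.005, v=0.243, θ=0.082, ω=-0.311
apply F[2]=+5.909 → step 3: x=0.011, v=0.308, θ=0.075, ω=-0.385
apply F[3]=+3.627 → step 4: x=0.017, v=0.348, θ=0.067, ω=-0.423
apply F[4]=+1.941 → step 5: x=0.025, v=0.369, θ=0.058, ω=-0.436
apply F[5]=+0.710 → step 6: x=0.032, v=0.376, θ=0.050, ω=-0.431
apply F[6]=-0.173 → step 7: x=0.040, v=0.374, θ=0.041, ω=-0.414
apply F[7]=-0.791 → step 8: x=0.047, v=0.365, θ=0.033, ω=-0.389
apply F[8]=-1.210 → step 9: x=0.054, v=0.351, θ=0.026, ω=-0.360
apply F[9]=-1.481 → step 10: x=0.061, v=0.334, θ=0.019, ω=-0.328
apply F[10]=-1.643 → step 11: x=0.067, v=0.315, θ=0.013, ω=-0.296
apply F[11]=-1.725 → step 12: x=0.074, v=0.296, θ=0.007, ω=-0.264
apply F[12]=-1.749 → step 13: x=0.079, v=0.276, θ=0.002, ω=-0.234
apply F[13]=-1.732 → step 14: x=0.085, v=0.257, θ=-0.002, ω=-0.205
apply F[14]=-1.688 → step 15: x=0.090, v=0.238, θ=-0.006, ω=-0.178
apply F[15]=-1.625 → step 16: x=0.094, v=0.220, θ=-0.009, ω=-0.153
apply F[16]=-1.551 → step 17: x=0.098, v=0.203, θ=-0.012, ω=-0.131
apply F[17]=-1.471 → step 18: x=0.102, v=0.187, θ=-0.015, ω=-0.110
apply F[18]=-1.389 → step 19: x=0.106, v=0.171, θ=-0.017, ω=-0.092
apply F[19]=-1.307 → step 20: x=0.109, v=0.157, θ=-0.018, ω=-0.076
apply F[20]=-1.226 → step 21: x=0.112, v=0.144, θ=-0.020, ω=-0.061
apply F[21]=-1.148 → step 22: x=0.115, v=0.131, θ=-0.021, ω=-0.048
apply F[22]=-1.075 → step 23: x=0.117, v=0.119, θ=-0.022, ω=-0.037
apply F[23]=-1.005 → step 24: x=0.120, v=0.108, θ=-0.022, ω=-0.027
apply F[24]=-0.940 → step 25: x=0.122, v=0.098, θ=-0.023, ω=-0.018
apply F[25]=-0.880 → step 26: x=0.124, v=0.088, θ=-0.023, ω=-0.011
apply F[26]=-0.823 → step 27: x=0.125, v=0.080, θ=-0.023, ω=-0.004
apply F[27]=-0.771 → step 28: x=0.127, v=0.071, θ=-0.023, ω=0.001
apply F[28]=-0.722 → step 29: x=0.128, v=0.063, θ=-0.023, ω=0.006
apply F[29]=-0.678 → step 30: x=0.129, v=0.056, θ=-0.023, ω=0.010
apply F[30]=-0.636 → step 31: x=0.130, v=0.049, θ=-0.023, ω=0.014
apply F[31]=-0.598 → step 32: x=0.131, v=0.043, θ=-0.022, ω=0.017
apply F[32]=-0.563 → step 33: x=0.132, v=0.037, θ=-0.022, ω=0.019
apply F[33]=-0.530 → step 34: x=0.133, v=0.031, θ=-0.022, ω=0.021
apply F[34]=-0.500 → step 35: x=0.133, v=0.026, θ=-0.021, ω=0.023
apply F[35]=-0.472 → step 36: x=0.134, v=0.021, θ=-0.021, ω=0.024
apply F[36]=-0.445 → step 37: x=0.134, v=0.016, θ=-0.020, ω=0.026
apply F[37]=-0.421 → step 38: x=0.134, v=0.012, θ=-0.020, ω=0.026
apply F[38]=-0.399 → step 39: x=0.135, v=0.007, θ=-0.019, ω=0.027
apply F[39]=-0.377 → step 40: x=0.135, v=0.003, θ=-0.019, ω=0.027
Max |angle| over trajectory = 0.089 rad; bound = 0.053 → exceeded.

Answer: no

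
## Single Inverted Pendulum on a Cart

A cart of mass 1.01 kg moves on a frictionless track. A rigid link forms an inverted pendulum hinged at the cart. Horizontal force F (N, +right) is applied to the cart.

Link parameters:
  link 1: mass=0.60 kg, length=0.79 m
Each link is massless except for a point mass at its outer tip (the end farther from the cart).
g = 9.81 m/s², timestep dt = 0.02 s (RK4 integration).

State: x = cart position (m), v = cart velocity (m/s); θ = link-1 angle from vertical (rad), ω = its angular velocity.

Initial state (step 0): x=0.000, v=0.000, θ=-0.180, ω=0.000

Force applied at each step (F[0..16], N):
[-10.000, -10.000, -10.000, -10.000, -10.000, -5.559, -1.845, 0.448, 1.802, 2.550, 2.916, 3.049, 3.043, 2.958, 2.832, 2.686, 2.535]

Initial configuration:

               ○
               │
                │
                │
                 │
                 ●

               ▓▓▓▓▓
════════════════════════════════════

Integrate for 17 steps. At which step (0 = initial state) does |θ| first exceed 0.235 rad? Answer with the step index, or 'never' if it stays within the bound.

Answer: never

Derivation:
apply F[0]=-10.000 → step 1: x=-0.002, v=-0.174, θ=-0.178, ω=0.173
apply F[1]=-10.000 → step 2: x=-0.007, v=-0.349, θ=-0.173, ω=0.347
apply F[2]=-10.000 → step 3: x=-0.016, v=-0.525, θ=-0.164, ω=0.525
apply F[3]=-10.000 → step 4: x=-0.028, v=-0.703, θ=-0.152, ω=0.708
apply F[4]=-10.000 → step 5: x=-0.044, v=-0.883, θ=-0.136, ω=0.898
apply F[5]=-5.559 → step 6: x=-0.062, v=-0.979, θ=-0.117, ω=0.987
apply F[6]=-1.845 → step 7: x=-0.082, v=-1.004, θ=-0.097, ω=0.991
apply F[7]=+0.448 → step 8: x=-0.102, v=-0.985, θ=-0.078, ω=0.947
apply F[8]=+1.802 → step 9: x=-0.121, v=-0.942, θ=-0.060, ω=0.875
apply F[9]=+2.550 → step 10: x=-0.140, v=-0.886, θ=-0.043, ω=0.792
apply F[10]=+2.916 → step 11: x=-0.157, v=-0.825, θ=-0.028, ω=0.705
apply F[11]=+3.049 → step 12: x=-0.173, v=-0.762, θ=-0.015, ω=0.620
apply F[12]=+3.043 → step 13: x=-0.187, v=-0.701, θ=-0.003, ω=0.540
apply F[13]=+2.958 → step 14: x=-0.201, v=-0.642, θ=0.007, ω=0.467
apply F[14]=+2.832 → step 15: x=-0.213, v=-0.587, θ=0.015, ω=0.400
apply F[15]=+2.686 → step 16: x=-0.224, v=-0.537, θ=0.023, ω=0.341
apply F[16]=+2.535 → step 17: x=-0.235, v=-0.489, θ=0.029, ω=0.287
max |θ| = 0.180 ≤ 0.235 over all 18 states.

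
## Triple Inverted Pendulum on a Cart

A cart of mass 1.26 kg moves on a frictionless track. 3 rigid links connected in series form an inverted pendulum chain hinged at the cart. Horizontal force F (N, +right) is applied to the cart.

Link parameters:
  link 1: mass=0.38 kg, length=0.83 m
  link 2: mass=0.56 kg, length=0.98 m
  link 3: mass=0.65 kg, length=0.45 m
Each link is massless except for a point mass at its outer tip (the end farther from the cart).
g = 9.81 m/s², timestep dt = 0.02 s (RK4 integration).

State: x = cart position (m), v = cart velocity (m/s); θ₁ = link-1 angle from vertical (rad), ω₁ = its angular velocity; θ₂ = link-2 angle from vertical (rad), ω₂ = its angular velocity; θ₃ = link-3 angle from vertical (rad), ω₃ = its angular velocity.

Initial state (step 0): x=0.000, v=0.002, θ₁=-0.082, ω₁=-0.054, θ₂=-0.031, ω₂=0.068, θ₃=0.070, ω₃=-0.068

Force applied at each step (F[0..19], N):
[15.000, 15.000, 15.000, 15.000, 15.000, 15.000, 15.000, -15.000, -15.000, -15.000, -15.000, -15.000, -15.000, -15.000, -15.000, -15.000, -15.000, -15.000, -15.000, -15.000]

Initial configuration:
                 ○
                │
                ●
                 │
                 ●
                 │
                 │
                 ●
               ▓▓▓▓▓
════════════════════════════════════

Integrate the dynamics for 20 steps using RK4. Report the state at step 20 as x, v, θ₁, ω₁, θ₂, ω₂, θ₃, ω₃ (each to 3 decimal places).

apply F[0]=+15.000 → step 1: x=0.003, v=0.258, θ₁=-0.087, ω₁=-0.416, θ₂=-0.029, ω₂=0.087, θ₃=0.069, ω₃=0.013
apply F[1]=+15.000 → step 2: x=0.010, v=0.515, θ₁=-0.099, ω₁=-0.785, θ₂=-0.027, ω₂=0.112, θ₃=0.070, ω₃=0.089
apply F[2]=+15.000 → step 3: x=0.023, v=0.773, θ₁=-0.118, ω₁=-1.165, θ₂=-0.025, ω₂=0.146, θ₃=0.073, ω₃=0.157
apply F[3]=+15.000 → step 4: x=0.041, v=1.031, θ₁=-0.145, ω₁=-1.555, θ₂=-0.022, ω₂=0.189, θ₃=0.077, ω₃=0.215
apply F[4]=+15.000 → step 5: x=0.064, v=1.288, θ₁=-0.180, ω₁=-1.948, θ₂=-0.017, ω₂=0.234, θ₃=0.081, ω₃=0.258
apply F[5]=+15.000 → step 6: x=0.093, v=1.541, θ₁=-0.223, ω₁=-2.333, θ₂=-0.012, ω₂=0.273, θ₃=0.087, ω₃=0.285
apply F[6]=+15.000 → step 7: x=0.126, v=1.785, θ₁=-0.274, ω₁=-2.692, θ₂=-0.007, ω₂=0.290, θ₃=0.093, ω₃=0.294
apply F[7]=-15.000 → step 8: x=0.160, v=1.584, θ₁=-0.327, ω₁=-2.636, θ₂=0.000, ω₂=0.403, θ₃=0.099, ω₃=0.339
apply F[8]=-15.000 → step 9: x=0.189, v=1.388, θ₁=-0.379, ω₁=-2.615, θ₂=0.010, ω₂=0.536, θ₃=0.106, ω₃=0.380
apply F[9]=-15.000 → step 10: x=0.215, v=1.194, θ₁=-0.431, ω₁=-2.618, θ₂=0.022, ω₂=0.683, θ₃=0.114, ω₃=0.416
apply F[10]=-15.000 → step 11: x=0.237, v=1.001, θ₁=-0.484, ω₁=-2.638, θ₂=0.037, ω₂=0.838, θ₃=0.123, ω₃=0.446
apply F[11]=-15.000 → step 12: x=0.255, v=0.808, θ₁=-0.537, ω₁=-2.666, θ₂=0.055, ω₂=0.997, θ₃=0.132, ω₃=0.468
apply F[12]=-15.000 → step 13: x=0.269, v=0.613, θ₁=-0.591, ω₁=-2.699, θ₂=0.077, ω₂=1.155, θ₃=0.142, ω₃=0.484
apply F[13]=-15.000 → step 14: x=0.280, v=0.417, θ₁=-0.645, ω₁=-2.732, θ₂=0.102, ω₂=1.310, θ₃=0.151, ω₃=0.494
apply F[14]=-15.000 → step 15: x=0.286, v=0.218, θ₁=-0.700, ω₁=-2.763, θ₂=0.129, ω₂=1.462, θ₃=0.161, ω₃=0.499
apply F[15]=-15.000 → step 16: x=0.288, v=0.018, θ₁=-0.756, ω₁=-2.792, θ₂=0.160, ω₂=1.608, θ₃=0.171, ω₃=0.501
apply F[16]=-15.000 → step 17: x=0.287, v=-0.184, θ₁=-0.812, ω₁=-2.816, θ₂=0.194, ω₂=1.749, θ₃=0.181, ω₃=0.501
apply F[17]=-15.000 → step 18: x=0.281, v=-0.388, θ₁=-0.868, ω₁=-2.837, θ₂=0.230, ω₂=1.885, θ₃=0.191, ω₃=0.501
apply F[18]=-15.000 → step 19: x=0.271, v=-0.592, θ₁=-0.925, ω₁=-2.853, θ₂=0.269, ω₂=2.017, θ₃=0.201, ω₃=0.502
apply F[19]=-15.000 → step 20: x=0.257, v=-0.797, θ₁=-0.982, ω₁=-2.866, θ₂=0.311, ω₂=2.146, θ₃=0.211, ω₃=0.506

Answer: x=0.257, v=-0.797, θ₁=-0.982, ω₁=-2.866, θ₂=0.311, ω₂=2.146, θ₃=0.211, ω₃=0.506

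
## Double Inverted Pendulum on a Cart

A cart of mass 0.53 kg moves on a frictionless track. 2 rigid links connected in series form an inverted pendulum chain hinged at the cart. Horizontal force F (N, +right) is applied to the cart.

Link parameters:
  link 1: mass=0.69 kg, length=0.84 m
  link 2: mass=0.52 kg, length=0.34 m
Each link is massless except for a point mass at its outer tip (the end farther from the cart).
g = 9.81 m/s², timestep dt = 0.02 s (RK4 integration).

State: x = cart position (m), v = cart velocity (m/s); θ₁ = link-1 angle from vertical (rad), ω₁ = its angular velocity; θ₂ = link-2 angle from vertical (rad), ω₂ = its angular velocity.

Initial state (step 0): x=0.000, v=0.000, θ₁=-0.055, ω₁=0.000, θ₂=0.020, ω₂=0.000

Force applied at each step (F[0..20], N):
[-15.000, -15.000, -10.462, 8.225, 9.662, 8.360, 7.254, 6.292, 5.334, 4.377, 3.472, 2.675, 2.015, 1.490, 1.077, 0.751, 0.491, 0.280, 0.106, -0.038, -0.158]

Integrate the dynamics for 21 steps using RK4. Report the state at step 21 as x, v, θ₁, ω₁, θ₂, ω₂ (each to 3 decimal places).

Answer: x=-0.029, v=0.408, θ₁=0.015, ω₁=-0.253, θ₂=0.018, ω₂=-0.162

Derivation:
apply F[0]=-15.000 → step 1: x=-0.005, v=-0.539, θ₁=-0.049, ω₁=0.614, θ₂=0.021, ω₂=0.084
apply F[1]=-15.000 → step 2: x=-0.022, v=-1.086, θ₁=-0.030, ω₁=1.244, θ₂=0.023, ω₂=0.149
apply F[2]=-10.462 → step 3: x=-0.047, v=-1.475, θ₁=-0.001, ω₁=1.696, θ₂=0.027, ω₂=0.185
apply F[3]=+8.225 → step 4: x=-0.074, v=-1.170, θ₁=0.029, ω₁=1.335, θ₂=0.030, ω₂=0.196
apply F[4]=+9.662 → step 5: x=-0.094, v=-0.823, θ₁=0.052, ω₁=0.934, θ₂=0.034, ω₂=0.187
apply F[5]=+8.360 → step 6: x=-0.107, v=-0.536, θ₁=0.067, ω₁=0.611, θ₂=0.038, ω₂=0.162
apply F[6]=+7.254 → step 7: x=-0.115, v=-0.297, θ₁=0.077, ω₁=0.350, θ₂=0.041, ω₂=0.126
apply F[7]=+6.292 → step 8: x=-0.119, v=-0.097, θ₁=0.082, ω₁=0.139, θ₂=0.043, ω₂=0.085
apply F[8]=+5.334 → step 9: x=-0.120, v=0.065, θ₁=0.083, ω₁=-0.026, θ₂=0.044, ω₂=0.043
apply F[9]=+4.377 → step 10: x=-0.117, v=0.191, θ₁=0.081, ω₁=-0.150, θ₂=0.045, ω₂=0.003
apply F[10]=+3.472 → step 11: x=-0.112, v=0.286, θ₁=0.077, ω₁=-0.237, θ₂=0.044, ω₂=-0.034
apply F[11]=+2.675 → step 12: x=-0.106, v=0.352, θ₁=0.072, ω₁=-0.294, θ₂=0.043, ω₂=-0.066
apply F[12]=+2.015 → step 13: x=-0.099, v=0.398, θ₁=0.066, ω₁=-0.327, θ₂=0.042, ω₂=-0.093
apply F[13]=+1.490 → step 14: x=-0.090, v=0.426, θ₁=0.059, ω₁=-0.342, θ₂=0.040, ω₂=-0.115
apply F[14]=+1.077 → step 15: x=-0.082, v=0.442, θ₁=0.052, ω₁=-0.345, θ₂=0.037, ω₂=-0.132
apply F[15]=+0.751 → step 16: x=-0.073, v=0.448, θ₁=0.045, ω₁=-0.339, θ₂=0.034, ω₂=-0.145
apply F[16]=+0.491 → step 17: x=-0.064, v=0.448, θ₁=0.039, ω₁=-0.327, θ₂=0.031, ω₂=-0.155
apply F[17]=+0.280 → step 18: x=-0.055, v=0.443, θ₁=0.032, ω₁=-0.312, θ₂=0.028, ω₂=-0.161
apply F[18]=+0.106 → step 19: x=-0.046, v=0.434, θ₁=0.026, ω₁=-0.294, θ₂=0.025, ω₂=-0.164
apply F[19]=-0.038 → step 20: x=-0.038, v=0.422, θ₁=0.021, ω₁=-0.274, θ₂=0.022, ω₂=-0.164
apply F[20]=-0.158 → step 21: x=-0.029, v=0.408, θ₁=0.015, ω₁=-0.253, θ₂=0.018, ω₂=-0.162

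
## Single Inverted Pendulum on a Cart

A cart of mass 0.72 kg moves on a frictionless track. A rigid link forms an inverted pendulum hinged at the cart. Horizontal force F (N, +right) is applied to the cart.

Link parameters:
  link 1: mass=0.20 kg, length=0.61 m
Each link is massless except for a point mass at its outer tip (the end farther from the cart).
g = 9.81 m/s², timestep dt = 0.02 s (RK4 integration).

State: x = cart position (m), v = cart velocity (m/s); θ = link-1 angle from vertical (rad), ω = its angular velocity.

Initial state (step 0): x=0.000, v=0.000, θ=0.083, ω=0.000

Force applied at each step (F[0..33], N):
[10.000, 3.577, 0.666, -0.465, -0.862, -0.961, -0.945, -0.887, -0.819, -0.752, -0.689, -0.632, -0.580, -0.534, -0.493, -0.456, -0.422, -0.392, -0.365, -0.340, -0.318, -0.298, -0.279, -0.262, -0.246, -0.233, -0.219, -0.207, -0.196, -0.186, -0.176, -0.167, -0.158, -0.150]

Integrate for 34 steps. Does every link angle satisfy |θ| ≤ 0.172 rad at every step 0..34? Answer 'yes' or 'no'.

Answer: yes

Derivation:
apply F[0]=+10.000 → step 1: x=0.003, v=0.273, θ=0.079, ω=-0.420
apply F[1]=+3.577 → step 2: x=0.009, v=0.368, θ=0.069, ω=-0.551
apply F[2]=+0.666 → step 3: x=0.017, v=0.383, θ=0.058, ω=-0.556
apply F[3]=-0.465 → step 4: x=0.024, v=0.367, θ=0.047, ω=-0.513
apply F[4]=-0.862 → step 5: x=0.031, v=0.341, θ=0.038, ω=-0.457
apply F[5]=-0.961 → step 6: x=0.038, v=0.313, θ=0.029, ω=-0.399
apply F[6]=-0.945 → step 7: x=0.044, v=0.285, θ=0.022, ω=-0.346
apply F[7]=-0.887 → step 8: x=0.049, v=0.260, θ=0.015, ω=-0.298
apply F[8]=-0.819 → step 9: x=0.054, v=0.236, θ=0.010, ω=-0.255
apply F[9]=-0.752 → step 10: x=0.059, v=0.215, θ=0.005, ω=-0.218
apply F[10]=-0.689 → step 11: x=0.063, v=0.196, θ=0.001, ω=-0.186
apply F[11]=-0.632 → step 12: x=0.067, v=0.178, θ=-0.002, ω=-0.157
apply F[12]=-0.580 → step 13: x=0.070, v=0.162, θ=-0.005, ω=-0.132
apply F[13]=-0.534 → step 14: x=0.073, v=0.148, θ=-0.008, ω=-0.111
apply F[14]=-0.493 → step 15: x=0.076, v=0.134, θ=-0.010, ω=-0.092
apply F[15]=-0.456 → step 16: x=0.078, v=0.122, θ=-0.012, ω=-0.076
apply F[16]=-0.422 → step 17: x=0.081, v=0.111, θ=-0.013, ω=-0.061
apply F[17]=-0.392 → step 18: x=0.083, v=0.101, θ=-0.014, ω=-0.049
apply F[18]=-0.365 → step 19: x=0.085, v=0.092, θ=-0.015, ω=-0.039
apply F[19]=-0.340 → step 20: x=0.087, v=0.083, θ=-0.016, ω=-0.029
apply F[20]=-0.318 → step 21: x=0.088, v=0.075, θ=-0.016, ω=-0.021
apply F[21]=-0.298 → step 22: x=0.090, v=0.068, θ=-0.016, ω=-0.014
apply F[22]=-0.279 → step 23: x=0.091, v=0.061, θ=-0.017, ω=-0.008
apply F[23]=-0.262 → step 24: x=0.092, v=0.055, θ=-0.017, ω=-0.003
apply F[24]=-0.246 → step 25: x=0.093, v=0.049, θ=-0.017, ω=0.001
apply F[25]=-0.233 → step 26: x=0.094, v=0.043, θ=-0.017, ω=0.005
apply F[26]=-0.219 → step 27: x=0.095, v=0.038, θ=-0.017, ω=0.008
apply F[27]=-0.207 → step 28: x=0.095, v=0.033, θ=-0.016, ω=0.010
apply F[28]=-0.196 → step 29: x=0.096, v=0.029, θ=-0.016, ω=0.013
apply F[29]=-0.186 → step 30: x=0.097, v=0.024, θ=-0.016, ω=0.014
apply F[30]=-0.176 → step 31: x=0.097, v=0.020, θ=-0.016, ω=0.016
apply F[31]=-0.167 → step 32: x=0.097, v=0.016, θ=-0.015, ω=0.017
apply F[32]=-0.158 → step 33: x=0.098, v=0.013, θ=-0.015, ω=0.018
apply F[33]=-0.150 → step 34: x=0.098, v=0.010, θ=-0.015, ω=0.019
Max |angle| over trajectory = 0.083 rad; bound = 0.172 → within bound.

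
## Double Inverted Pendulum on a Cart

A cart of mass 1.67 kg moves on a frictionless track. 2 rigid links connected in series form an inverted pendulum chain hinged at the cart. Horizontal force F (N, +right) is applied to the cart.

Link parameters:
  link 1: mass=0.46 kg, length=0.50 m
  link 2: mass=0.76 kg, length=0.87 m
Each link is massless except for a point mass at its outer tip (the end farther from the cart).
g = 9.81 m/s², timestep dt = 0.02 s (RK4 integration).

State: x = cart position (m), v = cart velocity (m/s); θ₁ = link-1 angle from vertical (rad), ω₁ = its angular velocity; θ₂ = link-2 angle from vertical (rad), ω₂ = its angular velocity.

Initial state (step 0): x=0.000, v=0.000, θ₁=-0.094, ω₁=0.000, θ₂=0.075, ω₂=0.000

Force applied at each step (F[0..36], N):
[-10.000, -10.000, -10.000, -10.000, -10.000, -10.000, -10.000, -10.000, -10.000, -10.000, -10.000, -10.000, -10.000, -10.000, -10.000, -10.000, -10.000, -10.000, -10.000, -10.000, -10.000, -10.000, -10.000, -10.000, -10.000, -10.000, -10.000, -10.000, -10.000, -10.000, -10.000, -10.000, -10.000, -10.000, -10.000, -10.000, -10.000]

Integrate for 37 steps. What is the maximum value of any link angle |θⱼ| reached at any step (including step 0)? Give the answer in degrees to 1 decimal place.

apply F[0]=-10.000 → step 1: x=-0.001, v=-0.106, θ₁=-0.093, ω₁=0.068, θ₂=0.076, ω₂=0.101
apply F[1]=-10.000 → step 2: x=-0.004, v=-0.213, θ₁=-0.091, ω₁=0.136, θ₂=0.079, ω₂=0.201
apply F[2]=-10.000 → step 3: x=-0.010, v=-0.320, θ₁=-0.088, ω₁=0.206, θ₂=0.084, ω₂=0.302
apply F[3]=-10.000 → step 4: x=-0.017, v=-0.428, θ₁=-0.083, ω₁=0.280, θ₂=0.091, ω₂=0.404
apply F[4]=-10.000 → step 5: x=-0.027, v=-0.536, θ₁=-0.077, ω₁=0.357, θ₂=0.100, ω₂=0.506
apply F[5]=-10.000 → step 6: x=-0.039, v=-0.646, θ₁=-0.069, ω₁=0.439, θ₂=0.111, ω₂=0.608
apply F[6]=-10.000 → step 7: x=-0.053, v=-0.757, θ₁=-0.059, ω₁=0.528, θ₂=0.125, ω₂=0.710
apply F[7]=-10.000 → step 8: x=-0.069, v=-0.870, θ₁=-0.048, ω₁=0.626, θ₂=0.140, ω₂=0.813
apply F[8]=-10.000 → step 9: x=-0.087, v=-0.984, θ₁=-0.034, ω₁=0.733, θ₂=0.157, ω₂=0.915
apply F[9]=-10.000 → step 10: x=-0.108, v=-1.101, θ₁=-0.018, ω₁=0.852, θ₂=0.176, ω₂=1.015
apply F[10]=-10.000 → step 11: x=-0.131, v=-1.219, θ₁=0.000, ω₁=0.985, θ₂=0.198, ω₂=1.114
apply F[11]=-10.000 → step 12: x=-0.157, v=-1.340, θ₁=0.021, ω₁=1.136, θ₂=0.221, ω₂=1.210
apply F[12]=-10.000 → step 13: x=-0.185, v=-1.464, θ₁=0.046, ω₁=1.305, θ₂=0.246, ω₂=1.301
apply F[13]=-10.000 → step 14: x=-0.216, v=-1.589, θ₁=0.074, ω₁=1.497, θ₂=0.273, ω₂=1.386
apply F[14]=-10.000 → step 15: x=-0.249, v=-1.718, θ₁=0.106, ω₁=1.715, θ₂=0.301, ω₂=1.463
apply F[15]=-10.000 → step 16: x=-0.284, v=-1.848, θ₁=0.143, ω₁=1.959, θ₂=0.331, ω₂=1.529
apply F[16]=-10.000 → step 17: x=-0.322, v=-1.979, θ₁=0.184, ω₁=2.234, θ₂=0.362, ω₂=1.584
apply F[17]=-10.000 → step 18: x=-0.363, v=-2.110, θ₁=0.232, ω₁=2.539, θ₂=0.395, ω₂=1.623
apply F[18]=-10.000 → step 19: x=-0.407, v=-2.240, θ₁=0.286, ω₁=2.872, θ₂=0.427, ω₂=1.648
apply F[19]=-10.000 → step 20: x=-0.453, v=-2.365, θ₁=0.347, ω₁=3.229, θ₂=0.460, ω₂=1.658
apply F[20]=-10.000 → step 21: x=-0.501, v=-2.482, θ₁=0.415, ω₁=3.601, θ₂=0.494, ω₂=1.656
apply F[21]=-10.000 → step 22: x=-0.552, v=-2.588, θ₁=0.491, ω₁=3.974, θ₂=0.527, ω₂=1.649
apply F[22]=-10.000 → step 23: x=-0.605, v=-2.679, θ₁=0.574, ω₁=4.332, θ₂=0.560, ω₂=1.646
apply F[23]=-10.000 → step 24: x=-0.659, v=-2.750, θ₁=0.664, ω₁=4.657, θ₂=0.593, ω₂=1.662
apply F[24]=-10.000 → step 25: x=-0.715, v=-2.802, θ₁=0.760, ω₁=4.937, θ₂=0.626, ω₂=1.707
apply F[25]=-10.000 → step 26: x=-0.771, v=-2.833, θ₁=0.861, ω₁=5.162, θ₂=0.661, ω₂=1.792
apply F[26]=-10.000 → step 27: x=-0.828, v=-2.845, θ₁=0.966, ω₁=5.332, θ₂=0.698, ω₂=1.923
apply F[27]=-10.000 → step 28: x=-0.885, v=-2.842, θ₁=1.074, ω₁=5.451, θ₂=0.738, ω₂=2.103
apply F[28]=-10.000 → step 29: x=-0.941, v=-2.825, θ₁=1.184, ω₁=5.522, θ₂=0.783, ω₂=2.331
apply F[29]=-10.000 → step 30: x=-0.998, v=-2.797, θ₁=1.295, ω₁=5.551, θ₂=0.832, ω₂=2.605
apply F[30]=-10.000 → step 31: x=-1.053, v=-2.759, θ₁=1.406, ω₁=5.537, θ₂=0.887, ω₂=2.921
apply F[31]=-10.000 → step 32: x=-1.108, v=-2.715, θ₁=1.516, ω₁=5.478, θ₂=0.949, ω₂=3.279
apply F[32]=-10.000 → step 33: x=-1.162, v=-2.664, θ₁=1.625, ω₁=5.368, θ₂=1.018, ω₂=3.674
apply F[33]=-10.000 → step 34: x=-1.215, v=-2.608, θ₁=1.730, ω₁=5.200, θ₂=1.096, ω₂=4.104
apply F[34]=-10.000 → step 35: x=-1.266, v=-2.547, θ₁=1.832, ω₁=4.964, θ₂=1.183, ω₂=4.566
apply F[35]=-10.000 → step 36: x=-1.316, v=-2.481, θ₁=1.928, ω₁=4.649, θ₂=1.279, ω₂=5.059
apply F[36]=-10.000 → step 37: x=-1.365, v=-2.409, θ₁=2.018, ω₁=4.246, θ₂=1.385, ω₂=5.581
Max |angle| over trajectory = 2.018 rad = 115.6°.

Answer: 115.6°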